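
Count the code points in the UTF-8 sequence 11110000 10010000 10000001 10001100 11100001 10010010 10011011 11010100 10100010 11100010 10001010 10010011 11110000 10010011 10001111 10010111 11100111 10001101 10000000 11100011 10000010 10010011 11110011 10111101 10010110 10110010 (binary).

8

Byte at offset 0: 0xF0 = 11110000 → 4-byte char (#1). Advance 4.
Byte at offset 4: 0xE1 = 11100001 → 3-byte char (#2). Advance 3.
Byte at offset 7: 0xD4 = 11010100 → 2-byte char (#3). Advance 2.
Byte at offset 9: 0xE2 = 11100010 → 3-byte char (#4). Advance 3.
Byte at offset 12: 0xF0 = 11110000 → 4-byte char (#5). Advance 4.
Byte at offset 16: 0xE7 = 11100111 → 3-byte char (#6). Advance 3.
Byte at offset 19: 0xE3 = 11100011 → 3-byte char (#7). Advance 3.
Byte at offset 22: 0xF3 = 11110011 → 4-byte char (#8). Advance 4.
Reached end at offset 26 after 8 code points.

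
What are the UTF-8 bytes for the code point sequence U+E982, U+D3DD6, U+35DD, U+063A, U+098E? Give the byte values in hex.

EE A6 82 F3 93 B7 96 E3 97 9D D8 BA E0 A6 8E

U+E982: 3-byte form → EE A6 82.
U+D3DD6: 4-byte form → F3 93 B7 96.
U+35DD: 3-byte form → E3 97 9D.
U+063A: 2-byte form → D8 BA.
U+098E: 3-byte form → E0 A6 8E.
Concatenated (15 bytes): EE A6 82 F3 93 B7 96 E3 97 9D D8 BA E0 A6 8E.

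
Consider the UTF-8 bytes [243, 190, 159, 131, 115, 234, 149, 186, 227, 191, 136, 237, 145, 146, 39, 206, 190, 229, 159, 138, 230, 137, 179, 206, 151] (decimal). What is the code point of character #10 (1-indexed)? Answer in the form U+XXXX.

Offset 0: leading byte 0xF3 = 11110011 → 4-byte char #1 = F3 BE 9F 83.
Offset 4: leading byte 0x73 = 01110011 → 1-byte char #2 = 73.
Offset 5: leading byte 0xEA = 11101010 → 3-byte char #3 = EA 95 BA.
Offset 8: leading byte 0xE3 = 11100011 → 3-byte char #4 = E3 BF 88.
Offset 11: leading byte 0xED = 11101101 → 3-byte char #5 = ED 91 92.
Offset 14: leading byte 0x27 = 00100111 → 1-byte char #6 = 27.
Offset 15: leading byte 0xCE = 11001110 → 2-byte char #7 = CE BE.
Offset 17: leading byte 0xE5 = 11100101 → 3-byte char #8 = E5 9F 8A.
Offset 20: leading byte 0xE6 = 11100110 → 3-byte char #9 = E6 89 B3.
Offset 23: leading byte 0xCE = 11001110 → 2-byte char #10 = CE 97.
Leading byte 0xCE = 11001110 matches 110xxxxx → 2-byte sequence.
Byte 1: 0xCE = 11001110, payload 01110 (5 bits).
Byte 2: 0x97 = 10010111 (10xxxxxx ✓), payload 010111.
Concatenate: 01110010111 = 0x397 (11 bits → U+0397).

U+0397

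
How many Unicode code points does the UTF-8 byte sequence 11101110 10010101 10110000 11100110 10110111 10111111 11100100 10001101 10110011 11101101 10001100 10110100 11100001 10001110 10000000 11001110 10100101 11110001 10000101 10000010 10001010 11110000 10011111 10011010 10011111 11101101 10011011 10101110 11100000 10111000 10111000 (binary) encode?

Byte at offset 0: 0xEE = 11101110 → 3-byte char (#1). Advance 3.
Byte at offset 3: 0xE6 = 11100110 → 3-byte char (#2). Advance 3.
Byte at offset 6: 0xE4 = 11100100 → 3-byte char (#3). Advance 3.
Byte at offset 9: 0xED = 11101101 → 3-byte char (#4). Advance 3.
Byte at offset 12: 0xE1 = 11100001 → 3-byte char (#5). Advance 3.
Byte at offset 15: 0xCE = 11001110 → 2-byte char (#6). Advance 2.
Byte at offset 17: 0xF1 = 11110001 → 4-byte char (#7). Advance 4.
Byte at offset 21: 0xF0 = 11110000 → 4-byte char (#8). Advance 4.
Byte at offset 25: 0xED = 11101101 → 3-byte char (#9). Advance 3.
Byte at offset 28: 0xE0 = 11100000 → 3-byte char (#10). Advance 3.
Reached end at offset 31 after 10 code points.

10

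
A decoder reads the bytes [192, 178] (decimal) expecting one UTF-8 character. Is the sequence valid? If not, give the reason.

invalid (overlong encoding)

Leading byte 0xC0 = 11000000 → 2-byte form.
Continuation bytes all match 10xxxxxx. Payload decodes to 0x32.
But 0x32 < 0x80, the minimum for a 2-byte sequence — this is an overlong encoding.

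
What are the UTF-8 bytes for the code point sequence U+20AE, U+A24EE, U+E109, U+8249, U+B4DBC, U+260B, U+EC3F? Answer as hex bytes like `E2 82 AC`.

U+20AE: 3-byte form → E2 82 AE.
U+A24EE: 4-byte form → F2 A2 93 AE.
U+E109: 3-byte form → EE 84 89.
U+8249: 3-byte form → E8 89 89.
U+B4DBC: 4-byte form → F2 B4 B6 BC.
U+260B: 3-byte form → E2 98 8B.
U+EC3F: 3-byte form → EE B0 BF.
Concatenated (23 bytes): E2 82 AE F2 A2 93 AE EE 84 89 E8 89 89 F2 B4 B6 BC E2 98 8B EE B0 BF.

E2 82 AE F2 A2 93 AE EE 84 89 E8 89 89 F2 B4 B6 BC E2 98 8B EE B0 BF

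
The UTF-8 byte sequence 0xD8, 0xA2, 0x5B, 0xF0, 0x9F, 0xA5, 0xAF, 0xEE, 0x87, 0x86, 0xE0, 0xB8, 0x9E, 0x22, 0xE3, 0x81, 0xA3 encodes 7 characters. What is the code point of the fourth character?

U+E1C6

Offset 0: leading byte 0xD8 = 11011000 → 2-byte char #1 = D8 A2.
Offset 2: leading byte 0x5B = 01011011 → 1-byte char #2 = 5B.
Offset 3: leading byte 0xF0 = 11110000 → 4-byte char #3 = F0 9F A5 AF.
Offset 7: leading byte 0xEE = 11101110 → 3-byte char #4 = EE 87 86.
Leading byte 0xEE = 11101110 matches 1110xxxx → 3-byte sequence.
Byte 1: 0xEE = 11101110, payload 1110 (4 bits).
Byte 2: 0x87 = 10000111 (10xxxxxx ✓), payload 000111.
Byte 3: 0x86 = 10000110 (10xxxxxx ✓), payload 000110.
Concatenate: 1110000111000110 = 0xE1C6 (16 bits → U+E1C6).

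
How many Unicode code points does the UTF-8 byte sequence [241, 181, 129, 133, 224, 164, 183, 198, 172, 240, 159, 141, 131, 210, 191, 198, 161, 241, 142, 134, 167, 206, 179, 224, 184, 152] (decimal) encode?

Byte at offset 0: 0xF1 = 11110001 → 4-byte char (#1). Advance 4.
Byte at offset 4: 0xE0 = 11100000 → 3-byte char (#2). Advance 3.
Byte at offset 7: 0xC6 = 11000110 → 2-byte char (#3). Advance 2.
Byte at offset 9: 0xF0 = 11110000 → 4-byte char (#4). Advance 4.
Byte at offset 13: 0xD2 = 11010010 → 2-byte char (#5). Advance 2.
Byte at offset 15: 0xC6 = 11000110 → 2-byte char (#6). Advance 2.
Byte at offset 17: 0xF1 = 11110001 → 4-byte char (#7). Advance 4.
Byte at offset 21: 0xCE = 11001110 → 2-byte char (#8). Advance 2.
Byte at offset 23: 0xE0 = 11100000 → 3-byte char (#9). Advance 3.
Reached end at offset 26 after 9 code points.

9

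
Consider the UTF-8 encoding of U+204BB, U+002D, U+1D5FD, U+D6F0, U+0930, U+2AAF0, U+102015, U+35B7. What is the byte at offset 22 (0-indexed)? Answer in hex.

0x95

U+204BB → 4-byte form F0 A0 92 BB at offsets 0–3.
U+002D → 1-byte form 2D at offsets 4–4.
U+1D5FD → 4-byte form F0 9D 97 BD at offsets 5–8.
U+D6F0 → 3-byte form ED 9B B0 at offsets 9–11.
U+0930 → 3-byte form E0 A4 B0 at offsets 12–14.
U+2AAF0 → 4-byte form F0 AA AB B0 at offsets 15–18.
U+102015 → 4-byte form F4 82 80 95 at offsets 19–22.
Offset 22 falls in char 7's range; it's byte 4 of F4 82 80 95 = 0x95.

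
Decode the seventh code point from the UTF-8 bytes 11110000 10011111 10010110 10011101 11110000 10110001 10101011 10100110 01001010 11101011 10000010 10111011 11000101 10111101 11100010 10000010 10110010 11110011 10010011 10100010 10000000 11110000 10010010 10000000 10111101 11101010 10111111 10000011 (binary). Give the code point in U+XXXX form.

U+D3880

Offset 0: leading byte 0xF0 = 11110000 → 4-byte char #1 = F0 9F 96 9D.
Offset 4: leading byte 0xF0 = 11110000 → 4-byte char #2 = F0 B1 AB A6.
Offset 8: leading byte 0x4A = 01001010 → 1-byte char #3 = 4A.
Offset 9: leading byte 0xEB = 11101011 → 3-byte char #4 = EB 82 BB.
Offset 12: leading byte 0xC5 = 11000101 → 2-byte char #5 = C5 BD.
Offset 14: leading byte 0xE2 = 11100010 → 3-byte char #6 = E2 82 B2.
Offset 17: leading byte 0xF3 = 11110011 → 4-byte char #7 = F3 93 A2 80.
Leading byte 0xF3 = 11110011 matches 11110xxx → 4-byte sequence.
Byte 1: 0xF3 = 11110011, payload 011 (3 bits).
Byte 2: 0x93 = 10010011 (10xxxxxx ✓), payload 010011.
Byte 3: 0xA2 = 10100010 (10xxxxxx ✓), payload 100010.
Byte 4: 0x80 = 10000000 (10xxxxxx ✓), payload 000000.
Concatenate: 011010011100010000000 = 0xD3880 (21 bits → U+D3880).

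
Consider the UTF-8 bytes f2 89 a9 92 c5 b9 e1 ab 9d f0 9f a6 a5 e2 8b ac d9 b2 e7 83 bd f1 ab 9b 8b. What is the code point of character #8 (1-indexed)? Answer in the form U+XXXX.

U+6B6CB

Offset 0: leading byte 0xF2 = 11110010 → 4-byte char #1 = F2 89 A9 92.
Offset 4: leading byte 0xC5 = 11000101 → 2-byte char #2 = C5 B9.
Offset 6: leading byte 0xE1 = 11100001 → 3-byte char #3 = E1 AB 9D.
Offset 9: leading byte 0xF0 = 11110000 → 4-byte char #4 = F0 9F A6 A5.
Offset 13: leading byte 0xE2 = 11100010 → 3-byte char #5 = E2 8B AC.
Offset 16: leading byte 0xD9 = 11011001 → 2-byte char #6 = D9 B2.
Offset 18: leading byte 0xE7 = 11100111 → 3-byte char #7 = E7 83 BD.
Offset 21: leading byte 0xF1 = 11110001 → 4-byte char #8 = F1 AB 9B 8B.
Leading byte 0xF1 = 11110001 matches 11110xxx → 4-byte sequence.
Byte 1: 0xF1 = 11110001, payload 001 (3 bits).
Byte 2: 0xAB = 10101011 (10xxxxxx ✓), payload 101011.
Byte 3: 0x9B = 10011011 (10xxxxxx ✓), payload 011011.
Byte 4: 0x8B = 10001011 (10xxxxxx ✓), payload 001011.
Concatenate: 001101011011011001011 = 0x6B6CB (21 bits → U+6B6CB).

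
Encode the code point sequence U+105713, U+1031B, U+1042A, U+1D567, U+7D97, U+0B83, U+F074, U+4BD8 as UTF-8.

U+105713: 4-byte form → F4 85 9C 93.
U+1031B: 4-byte form → F0 90 8C 9B.
U+1042A: 4-byte form → F0 90 90 AA.
U+1D567: 4-byte form → F0 9D 95 A7.
U+7D97: 3-byte form → E7 B6 97.
U+0B83: 3-byte form → E0 AE 83.
U+F074: 3-byte form → EF 81 B4.
U+4BD8: 3-byte form → E4 AF 98.
Concatenated (28 bytes): F4 85 9C 93 F0 90 8C 9B F0 90 90 AA F0 9D 95 A7 E7 B6 97 E0 AE 83 EF 81 B4 E4 AF 98.

F4 85 9C 93 F0 90 8C 9B F0 90 90 AA F0 9D 95 A7 E7 B6 97 E0 AE 83 EF 81 B4 E4 AF 98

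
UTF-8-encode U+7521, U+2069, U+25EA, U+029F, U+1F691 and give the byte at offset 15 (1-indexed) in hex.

0x91

1-indexed offset 15 is 0-indexed offset 14.
U+7521 → 3-byte form E7 94 A1 at offsets 0–2.
U+2069 → 3-byte form E2 81 A9 at offsets 3–5.
U+25EA → 3-byte form E2 97 AA at offsets 6–8.
U+029F → 2-byte form CA 9F at offsets 9–10.
U+1F691 → 4-byte form F0 9F 9A 91 at offsets 11–14.
Offset 14 falls in char 5's range; it's byte 4 of F0 9F 9A 91 = 0x91.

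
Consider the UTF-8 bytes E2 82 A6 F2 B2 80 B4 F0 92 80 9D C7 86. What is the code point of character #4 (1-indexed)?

U+01C6

Offset 0: leading byte 0xE2 = 11100010 → 3-byte char #1 = E2 82 A6.
Offset 3: leading byte 0xF2 = 11110010 → 4-byte char #2 = F2 B2 80 B4.
Offset 7: leading byte 0xF0 = 11110000 → 4-byte char #3 = F0 92 80 9D.
Offset 11: leading byte 0xC7 = 11000111 → 2-byte char #4 = C7 86.
Leading byte 0xC7 = 11000111 matches 110xxxxx → 2-byte sequence.
Byte 1: 0xC7 = 11000111, payload 00111 (5 bits).
Byte 2: 0x86 = 10000110 (10xxxxxx ✓), payload 000110.
Concatenate: 00111000110 = 0x1C6 (11 bits → U+01C6).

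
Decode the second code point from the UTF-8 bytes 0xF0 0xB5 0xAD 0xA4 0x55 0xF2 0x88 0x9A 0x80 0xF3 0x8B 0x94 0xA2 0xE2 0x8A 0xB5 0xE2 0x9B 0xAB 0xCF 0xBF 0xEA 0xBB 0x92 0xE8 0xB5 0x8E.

Offset 0: leading byte 0xF0 = 11110000 → 4-byte char #1 = F0 B5 AD A4.
Offset 4: leading byte 0x55 = 01010101 → 1-byte char #2 = 55.
Leading byte 0x55 = 01010101 matches 0xxxxxxx → 1-byte sequence.
Byte 1: 0x55 = 01010101, payload 1010101 (7 bits).
Concatenate: 1010101 = 0x55 (7 bits → U+0055).

U+0055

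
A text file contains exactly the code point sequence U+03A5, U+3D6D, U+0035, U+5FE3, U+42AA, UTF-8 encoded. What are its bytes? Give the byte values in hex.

U+03A5: 2-byte form → CE A5.
U+3D6D: 3-byte form → E3 B5 AD.
U+0035: 1-byte form → 35.
U+5FE3: 3-byte form → E5 BF A3.
U+42AA: 3-byte form → E4 8A AA.
Concatenated (12 bytes): CE A5 E3 B5 AD 35 E5 BF A3 E4 8A AA.

CE A5 E3 B5 AD 35 E5 BF A3 E4 8A AA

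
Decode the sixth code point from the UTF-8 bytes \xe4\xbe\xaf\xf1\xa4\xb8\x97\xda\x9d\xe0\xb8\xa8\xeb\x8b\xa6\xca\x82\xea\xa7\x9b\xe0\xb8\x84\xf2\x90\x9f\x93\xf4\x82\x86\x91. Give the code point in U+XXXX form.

U+0282

Offset 0: leading byte 0xE4 = 11100100 → 3-byte char #1 = E4 BE AF.
Offset 3: leading byte 0xF1 = 11110001 → 4-byte char #2 = F1 A4 B8 97.
Offset 7: leading byte 0xDA = 11011010 → 2-byte char #3 = DA 9D.
Offset 9: leading byte 0xE0 = 11100000 → 3-byte char #4 = E0 B8 A8.
Offset 12: leading byte 0xEB = 11101011 → 3-byte char #5 = EB 8B A6.
Offset 15: leading byte 0xCA = 11001010 → 2-byte char #6 = CA 82.
Leading byte 0xCA = 11001010 matches 110xxxxx → 2-byte sequence.
Byte 1: 0xCA = 11001010, payload 01010 (5 bits).
Byte 2: 0x82 = 10000010 (10xxxxxx ✓), payload 000010.
Concatenate: 01010000010 = 0x282 (11 bits → U+0282).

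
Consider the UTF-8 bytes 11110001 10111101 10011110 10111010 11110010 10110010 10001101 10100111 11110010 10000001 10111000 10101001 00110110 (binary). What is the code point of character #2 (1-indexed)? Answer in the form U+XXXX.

U+B2367

Offset 0: leading byte 0xF1 = 11110001 → 4-byte char #1 = F1 BD 9E BA.
Offset 4: leading byte 0xF2 = 11110010 → 4-byte char #2 = F2 B2 8D A7.
Leading byte 0xF2 = 11110010 matches 11110xxx → 4-byte sequence.
Byte 1: 0xF2 = 11110010, payload 010 (3 bits).
Byte 2: 0xB2 = 10110010 (10xxxxxx ✓), payload 110010.
Byte 3: 0x8D = 10001101 (10xxxxxx ✓), payload 001101.
Byte 4: 0xA7 = 10100111 (10xxxxxx ✓), payload 100111.
Concatenate: 010110010001101100111 = 0xB2367 (21 bits → U+B2367).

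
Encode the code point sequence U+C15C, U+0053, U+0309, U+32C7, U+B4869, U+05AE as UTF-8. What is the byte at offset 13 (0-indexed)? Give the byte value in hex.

U+C15C → 3-byte form EC 85 9C at offsets 0–2.
U+0053 → 1-byte form 53 at offsets 3–3.
U+0309 → 2-byte form CC 89 at offsets 4–5.
U+32C7 → 3-byte form E3 8B 87 at offsets 6–8.
U+B4869 → 4-byte form F2 B4 A1 A9 at offsets 9–12.
U+05AE → 2-byte form D6 AE at offsets 13–14.
Offset 13 falls in char 6's range; it's byte 1 of D6 AE = 0xD6.

0xD6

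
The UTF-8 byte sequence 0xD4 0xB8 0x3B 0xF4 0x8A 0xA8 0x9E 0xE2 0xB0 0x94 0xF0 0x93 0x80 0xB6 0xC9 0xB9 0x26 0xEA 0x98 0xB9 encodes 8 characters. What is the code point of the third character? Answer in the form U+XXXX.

Offset 0: leading byte 0xD4 = 11010100 → 2-byte char #1 = D4 B8.
Offset 2: leading byte 0x3B = 00111011 → 1-byte char #2 = 3B.
Offset 3: leading byte 0xF4 = 11110100 → 4-byte char #3 = F4 8A A8 9E.
Leading byte 0xF4 = 11110100 matches 11110xxx → 4-byte sequence.
Byte 1: 0xF4 = 11110100, payload 100 (3 bits).
Byte 2: 0x8A = 10001010 (10xxxxxx ✓), payload 001010.
Byte 3: 0xA8 = 10101000 (10xxxxxx ✓), payload 101000.
Byte 4: 0x9E = 10011110 (10xxxxxx ✓), payload 011110.
Concatenate: 100001010101000011110 = 0x10AA1E (21 bits → U+10AA1E).

U+10AA1E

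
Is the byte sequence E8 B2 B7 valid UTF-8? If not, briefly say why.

Leading byte 0xE8 = 11101000 → 3-byte form.
Continuation bytes 0xB2=10110010, 0xB7=10110111 all match 10xxxxxx.
Decoded value 0x8CB7 is ≥ 0x800 (shortest form) and not a surrogate.

valid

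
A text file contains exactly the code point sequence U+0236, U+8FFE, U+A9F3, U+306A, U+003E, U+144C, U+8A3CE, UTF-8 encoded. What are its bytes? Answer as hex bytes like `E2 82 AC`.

C8 B6 E8 BF BE EA A7 B3 E3 81 AA 3E E1 91 8C F2 8A 8F 8E

U+0236: 2-byte form → C8 B6.
U+8FFE: 3-byte form → E8 BF BE.
U+A9F3: 3-byte form → EA A7 B3.
U+306A: 3-byte form → E3 81 AA.
U+003E: 1-byte form → 3E.
U+144C: 3-byte form → E1 91 8C.
U+8A3CE: 4-byte form → F2 8A 8F 8E.
Concatenated (19 bytes): C8 B6 E8 BF BE EA A7 B3 E3 81 AA 3E E1 91 8C F2 8A 8F 8E.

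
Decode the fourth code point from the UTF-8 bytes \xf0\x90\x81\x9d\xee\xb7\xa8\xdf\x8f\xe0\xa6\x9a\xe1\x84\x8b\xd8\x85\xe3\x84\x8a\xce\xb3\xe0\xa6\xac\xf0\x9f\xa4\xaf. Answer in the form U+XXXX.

U+099A

Offset 0: leading byte 0xF0 = 11110000 → 4-byte char #1 = F0 90 81 9D.
Offset 4: leading byte 0xEE = 11101110 → 3-byte char #2 = EE B7 A8.
Offset 7: leading byte 0xDF = 11011111 → 2-byte char #3 = DF 8F.
Offset 9: leading byte 0xE0 = 11100000 → 3-byte char #4 = E0 A6 9A.
Leading byte 0xE0 = 11100000 matches 1110xxxx → 3-byte sequence.
Byte 1: 0xE0 = 11100000, payload 0000 (4 bits).
Byte 2: 0xA6 = 10100110 (10xxxxxx ✓), payload 100110.
Byte 3: 0x9A = 10011010 (10xxxxxx ✓), payload 011010.
Concatenate: 0000100110011010 = 0x99A (16 bits → U+099A).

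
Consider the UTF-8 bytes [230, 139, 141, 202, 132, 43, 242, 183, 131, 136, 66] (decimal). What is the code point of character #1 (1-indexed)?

Offset 0: leading byte 0xE6 = 11100110 → 3-byte char #1 = E6 8B 8D.
Leading byte 0xE6 = 11100110 matches 1110xxxx → 3-byte sequence.
Byte 1: 0xE6 = 11100110, payload 0110 (4 bits).
Byte 2: 0x8B = 10001011 (10xxxxxx ✓), payload 001011.
Byte 3: 0x8D = 10001101 (10xxxxxx ✓), payload 001101.
Concatenate: 0110001011001101 = 0x62CD (16 bits → U+62CD).

U+62CD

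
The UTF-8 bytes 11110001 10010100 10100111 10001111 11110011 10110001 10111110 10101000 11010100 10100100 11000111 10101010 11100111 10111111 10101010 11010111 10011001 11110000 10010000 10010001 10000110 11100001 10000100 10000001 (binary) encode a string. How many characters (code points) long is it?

8

Byte at offset 0: 0xF1 = 11110001 → 4-byte char (#1). Advance 4.
Byte at offset 4: 0xF3 = 11110011 → 4-byte char (#2). Advance 4.
Byte at offset 8: 0xD4 = 11010100 → 2-byte char (#3). Advance 2.
Byte at offset 10: 0xC7 = 11000111 → 2-byte char (#4). Advance 2.
Byte at offset 12: 0xE7 = 11100111 → 3-byte char (#5). Advance 3.
Byte at offset 15: 0xD7 = 11010111 → 2-byte char (#6). Advance 2.
Byte at offset 17: 0xF0 = 11110000 → 4-byte char (#7). Advance 4.
Byte at offset 21: 0xE1 = 11100001 → 3-byte char (#8). Advance 3.
Reached end at offset 24 after 8 code points.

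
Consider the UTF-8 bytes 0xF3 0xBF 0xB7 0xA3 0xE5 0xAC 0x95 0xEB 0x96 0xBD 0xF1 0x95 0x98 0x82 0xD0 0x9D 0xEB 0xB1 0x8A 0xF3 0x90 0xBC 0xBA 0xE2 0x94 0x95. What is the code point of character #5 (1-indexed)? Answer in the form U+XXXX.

U+041D

Offset 0: leading byte 0xF3 = 11110011 → 4-byte char #1 = F3 BF B7 A3.
Offset 4: leading byte 0xE5 = 11100101 → 3-byte char #2 = E5 AC 95.
Offset 7: leading byte 0xEB = 11101011 → 3-byte char #3 = EB 96 BD.
Offset 10: leading byte 0xF1 = 11110001 → 4-byte char #4 = F1 95 98 82.
Offset 14: leading byte 0xD0 = 11010000 → 2-byte char #5 = D0 9D.
Leading byte 0xD0 = 11010000 matches 110xxxxx → 2-byte sequence.
Byte 1: 0xD0 = 11010000, payload 10000 (5 bits).
Byte 2: 0x9D = 10011101 (10xxxxxx ✓), payload 011101.
Concatenate: 10000011101 = 0x41D (11 bits → U+041D).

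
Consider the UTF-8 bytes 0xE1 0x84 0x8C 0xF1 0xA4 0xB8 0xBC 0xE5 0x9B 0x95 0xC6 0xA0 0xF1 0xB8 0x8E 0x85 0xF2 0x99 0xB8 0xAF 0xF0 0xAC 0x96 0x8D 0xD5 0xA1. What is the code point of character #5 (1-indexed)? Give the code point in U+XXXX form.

Offset 0: leading byte 0xE1 = 11100001 → 3-byte char #1 = E1 84 8C.
Offset 3: leading byte 0xF1 = 11110001 → 4-byte char #2 = F1 A4 B8 BC.
Offset 7: leading byte 0xE5 = 11100101 → 3-byte char #3 = E5 9B 95.
Offset 10: leading byte 0xC6 = 11000110 → 2-byte char #4 = C6 A0.
Offset 12: leading byte 0xF1 = 11110001 → 4-byte char #5 = F1 B8 8E 85.
Leading byte 0xF1 = 11110001 matches 11110xxx → 4-byte sequence.
Byte 1: 0xF1 = 11110001, payload 001 (3 bits).
Byte 2: 0xB8 = 10111000 (10xxxxxx ✓), payload 111000.
Byte 3: 0x8E = 10001110 (10xxxxxx ✓), payload 001110.
Byte 4: 0x85 = 10000101 (10xxxxxx ✓), payload 000101.
Concatenate: 001111000001110000101 = 0x78385 (21 bits → U+78385).

U+78385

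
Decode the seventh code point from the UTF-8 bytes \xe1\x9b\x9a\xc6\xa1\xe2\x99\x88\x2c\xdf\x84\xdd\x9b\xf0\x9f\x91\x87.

U+1F447

Offset 0: leading byte 0xE1 = 11100001 → 3-byte char #1 = E1 9B 9A.
Offset 3: leading byte 0xC6 = 11000110 → 2-byte char #2 = C6 A1.
Offset 5: leading byte 0xE2 = 11100010 → 3-byte char #3 = E2 99 88.
Offset 8: leading byte 0x2C = 00101100 → 1-byte char #4 = 2C.
Offset 9: leading byte 0xDF = 11011111 → 2-byte char #5 = DF 84.
Offset 11: leading byte 0xDD = 11011101 → 2-byte char #6 = DD 9B.
Offset 13: leading byte 0xF0 = 11110000 → 4-byte char #7 = F0 9F 91 87.
Leading byte 0xF0 = 11110000 matches 11110xxx → 4-byte sequence.
Byte 1: 0xF0 = 11110000, payload 000 (3 bits).
Byte 2: 0x9F = 10011111 (10xxxxxx ✓), payload 011111.
Byte 3: 0x91 = 10010001 (10xxxxxx ✓), payload 010001.
Byte 4: 0x87 = 10000111 (10xxxxxx ✓), payload 000111.
Concatenate: 000011111010001000111 = 0x1F447 (21 bits → U+1F447).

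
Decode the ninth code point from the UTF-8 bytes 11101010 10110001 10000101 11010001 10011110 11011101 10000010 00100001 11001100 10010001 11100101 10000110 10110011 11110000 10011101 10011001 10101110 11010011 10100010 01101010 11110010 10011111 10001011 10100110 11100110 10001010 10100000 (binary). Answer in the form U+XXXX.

Offset 0: leading byte 0xEA = 11101010 → 3-byte char #1 = EA B1 85.
Offset 3: leading byte 0xD1 = 11010001 → 2-byte char #2 = D1 9E.
Offset 5: leading byte 0xDD = 11011101 → 2-byte char #3 = DD 82.
Offset 7: leading byte 0x21 = 00100001 → 1-byte char #4 = 21.
Offset 8: leading byte 0xCC = 11001100 → 2-byte char #5 = CC 91.
Offset 10: leading byte 0xE5 = 11100101 → 3-byte char #6 = E5 86 B3.
Offset 13: leading byte 0xF0 = 11110000 → 4-byte char #7 = F0 9D 99 AE.
Offset 17: leading byte 0xD3 = 11010011 → 2-byte char #8 = D3 A2.
Offset 19: leading byte 0x6A = 01101010 → 1-byte char #9 = 6A.
Leading byte 0x6A = 01101010 matches 0xxxxxxx → 1-byte sequence.
Byte 1: 0x6A = 01101010, payload 1101010 (7 bits).
Concatenate: 1101010 = 0x6A (7 bits → U+006A).

U+006A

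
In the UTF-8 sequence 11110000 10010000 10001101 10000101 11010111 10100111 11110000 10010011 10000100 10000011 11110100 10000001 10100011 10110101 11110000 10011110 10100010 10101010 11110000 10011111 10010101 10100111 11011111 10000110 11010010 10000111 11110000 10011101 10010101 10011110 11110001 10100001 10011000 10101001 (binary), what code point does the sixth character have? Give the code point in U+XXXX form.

U+1F567

Offset 0: leading byte 0xF0 = 11110000 → 4-byte char #1 = F0 90 8D 85.
Offset 4: leading byte 0xD7 = 11010111 → 2-byte char #2 = D7 A7.
Offset 6: leading byte 0xF0 = 11110000 → 4-byte char #3 = F0 93 84 83.
Offset 10: leading byte 0xF4 = 11110100 → 4-byte char #4 = F4 81 A3 B5.
Offset 14: leading byte 0xF0 = 11110000 → 4-byte char #5 = F0 9E A2 AA.
Offset 18: leading byte 0xF0 = 11110000 → 4-byte char #6 = F0 9F 95 A7.
Leading byte 0xF0 = 11110000 matches 11110xxx → 4-byte sequence.
Byte 1: 0xF0 = 11110000, payload 000 (3 bits).
Byte 2: 0x9F = 10011111 (10xxxxxx ✓), payload 011111.
Byte 3: 0x95 = 10010101 (10xxxxxx ✓), payload 010101.
Byte 4: 0xA7 = 10100111 (10xxxxxx ✓), payload 100111.
Concatenate: 000011111010101100111 = 0x1F567 (21 bits → U+1F567).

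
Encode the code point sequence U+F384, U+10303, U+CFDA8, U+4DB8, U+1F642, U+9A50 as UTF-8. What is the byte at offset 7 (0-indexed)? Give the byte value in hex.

U+F384 → 3-byte form EF 8E 84 at offsets 0–2.
U+10303 → 4-byte form F0 90 8C 83 at offsets 3–6.
U+CFDA8 → 4-byte form F3 8F B6 A8 at offsets 7–10.
Offset 7 falls in char 3's range; it's byte 1 of F3 8F B6 A8 = 0xF3.

0xF3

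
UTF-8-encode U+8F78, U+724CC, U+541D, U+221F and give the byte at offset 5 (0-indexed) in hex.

U+8F78 → 3-byte form E8 BD B8 at offsets 0–2.
U+724CC → 4-byte form F1 B2 93 8C at offsets 3–6.
Offset 5 falls in char 2's range; it's byte 3 of F1 B2 93 8C = 0x93.

0x93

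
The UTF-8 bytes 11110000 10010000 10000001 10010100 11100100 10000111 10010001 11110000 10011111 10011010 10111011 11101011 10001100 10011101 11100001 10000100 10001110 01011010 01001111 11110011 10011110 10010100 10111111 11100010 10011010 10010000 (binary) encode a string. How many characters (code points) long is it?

Byte at offset 0: 0xF0 = 11110000 → 4-byte char (#1). Advance 4.
Byte at offset 4: 0xE4 = 11100100 → 3-byte char (#2). Advance 3.
Byte at offset 7: 0xF0 = 11110000 → 4-byte char (#3). Advance 4.
Byte at offset 11: 0xEB = 11101011 → 3-byte char (#4). Advance 3.
Byte at offset 14: 0xE1 = 11100001 → 3-byte char (#5). Advance 3.
Byte at offset 17: 0x5A = 01011010 → 1-byte char (#6). Advance 1.
Byte at offset 18: 0x4F = 01001111 → 1-byte char (#7). Advance 1.
Byte at offset 19: 0xF3 = 11110011 → 4-byte char (#8). Advance 4.
Byte at offset 23: 0xE2 = 11100010 → 3-byte char (#9). Advance 3.
Reached end at offset 26 after 9 code points.

9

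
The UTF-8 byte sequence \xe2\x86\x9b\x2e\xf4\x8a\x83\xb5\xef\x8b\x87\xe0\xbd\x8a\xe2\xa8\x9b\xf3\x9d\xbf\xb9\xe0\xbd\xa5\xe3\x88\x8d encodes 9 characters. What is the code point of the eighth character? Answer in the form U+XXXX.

U+0F65

Offset 0: leading byte 0xE2 = 11100010 → 3-byte char #1 = E2 86 9B.
Offset 3: leading byte 0x2E = 00101110 → 1-byte char #2 = 2E.
Offset 4: leading byte 0xF4 = 11110100 → 4-byte char #3 = F4 8A 83 B5.
Offset 8: leading byte 0xEF = 11101111 → 3-byte char #4 = EF 8B 87.
Offset 11: leading byte 0xE0 = 11100000 → 3-byte char #5 = E0 BD 8A.
Offset 14: leading byte 0xE2 = 11100010 → 3-byte char #6 = E2 A8 9B.
Offset 17: leading byte 0xF3 = 11110011 → 4-byte char #7 = F3 9D BF B9.
Offset 21: leading byte 0xE0 = 11100000 → 3-byte char #8 = E0 BD A5.
Leading byte 0xE0 = 11100000 matches 1110xxxx → 3-byte sequence.
Byte 1: 0xE0 = 11100000, payload 0000 (4 bits).
Byte 2: 0xBD = 10111101 (10xxxxxx ✓), payload 111101.
Byte 3: 0xA5 = 10100101 (10xxxxxx ✓), payload 100101.
Concatenate: 0000111101100101 = 0xF65 (16 bits → U+0F65).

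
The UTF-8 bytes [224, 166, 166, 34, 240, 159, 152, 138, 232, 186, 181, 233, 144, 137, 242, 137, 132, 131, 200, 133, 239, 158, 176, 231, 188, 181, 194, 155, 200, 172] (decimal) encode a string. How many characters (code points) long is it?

Byte at offset 0: 0xE0 = 11100000 → 3-byte char (#1). Advance 3.
Byte at offset 3: 0x22 = 00100010 → 1-byte char (#2). Advance 1.
Byte at offset 4: 0xF0 = 11110000 → 4-byte char (#3). Advance 4.
Byte at offset 8: 0xE8 = 11101000 → 3-byte char (#4). Advance 3.
Byte at offset 11: 0xE9 = 11101001 → 3-byte char (#5). Advance 3.
Byte at offset 14: 0xF2 = 11110010 → 4-byte char (#6). Advance 4.
Byte at offset 18: 0xC8 = 11001000 → 2-byte char (#7). Advance 2.
Byte at offset 20: 0xEF = 11101111 → 3-byte char (#8). Advance 3.
Byte at offset 23: 0xE7 = 11100111 → 3-byte char (#9). Advance 3.
Byte at offset 26: 0xC2 = 11000010 → 2-byte char (#10). Advance 2.
Byte at offset 28: 0xC8 = 11001000 → 2-byte char (#11). Advance 2.
Reached end at offset 30 after 11 code points.

11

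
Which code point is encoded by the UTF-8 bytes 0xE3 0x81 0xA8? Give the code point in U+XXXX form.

Leading byte 0xE3 = 11100011 matches 1110xxxx → 3-byte sequence.
Byte 1: 0xE3 = 11100011, payload 0011 (4 bits).
Byte 2: 0x81 = 10000001 (10xxxxxx ✓), payload 000001.
Byte 3: 0xA8 = 10101000 (10xxxxxx ✓), payload 101000.
Concatenate: 0011000001101000 = 0x3068 (16 bits → U+3068).

U+3068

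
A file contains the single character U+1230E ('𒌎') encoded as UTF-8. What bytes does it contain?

U+1230E = 0x1230E = 74510 decimal. In range U+10000–U+10FFFF → 4-byte form: 11110xxx 10xxxxxx 10xxxxxx 10xxxxxx.
Binary (21 bits): 000010010001100001110.
Split 3+6+6+6: 000 | 010010 | 001100 | 001110.
Byte 1: 11110000 = 0xF0.
Byte 2: 10010010 = 0x92.
Byte 3: 10001100 = 0x8C.
Byte 4: 10001110 = 0x8E.

F0 92 8C 8E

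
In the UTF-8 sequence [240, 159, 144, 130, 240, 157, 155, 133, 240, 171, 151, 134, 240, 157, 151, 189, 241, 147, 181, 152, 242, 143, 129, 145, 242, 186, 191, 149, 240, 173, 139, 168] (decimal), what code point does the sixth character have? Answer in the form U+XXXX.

U+8F051

Offset 0: leading byte 0xF0 = 11110000 → 4-byte char #1 = F0 9F 90 82.
Offset 4: leading byte 0xF0 = 11110000 → 4-byte char #2 = F0 9D 9B 85.
Offset 8: leading byte 0xF0 = 11110000 → 4-byte char #3 = F0 AB 97 86.
Offset 12: leading byte 0xF0 = 11110000 → 4-byte char #4 = F0 9D 97 BD.
Offset 16: leading byte 0xF1 = 11110001 → 4-byte char #5 = F1 93 B5 98.
Offset 20: leading byte 0xF2 = 11110010 → 4-byte char #6 = F2 8F 81 91.
Leading byte 0xF2 = 11110010 matches 11110xxx → 4-byte sequence.
Byte 1: 0xF2 = 11110010, payload 010 (3 bits).
Byte 2: 0x8F = 10001111 (10xxxxxx ✓), payload 001111.
Byte 3: 0x81 = 10000001 (10xxxxxx ✓), payload 000001.
Byte 4: 0x91 = 10010001 (10xxxxxx ✓), payload 010001.
Concatenate: 010001111000001010001 = 0x8F051 (21 bits → U+8F051).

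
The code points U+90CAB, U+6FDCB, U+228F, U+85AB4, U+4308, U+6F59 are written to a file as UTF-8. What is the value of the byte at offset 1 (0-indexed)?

0x90

U+90CAB → 4-byte form F2 90 B2 AB at offsets 0–3.
Offset 1 falls in char 1's range; it's byte 2 of F2 90 B2 AB = 0x90.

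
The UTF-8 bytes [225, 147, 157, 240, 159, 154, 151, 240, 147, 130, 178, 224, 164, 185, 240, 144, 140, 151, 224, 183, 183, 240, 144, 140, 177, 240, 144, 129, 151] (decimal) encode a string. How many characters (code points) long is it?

8

Byte at offset 0: 0xE1 = 11100001 → 3-byte char (#1). Advance 3.
Byte at offset 3: 0xF0 = 11110000 → 4-byte char (#2). Advance 4.
Byte at offset 7: 0xF0 = 11110000 → 4-byte char (#3). Advance 4.
Byte at offset 11: 0xE0 = 11100000 → 3-byte char (#4). Advance 3.
Byte at offset 14: 0xF0 = 11110000 → 4-byte char (#5). Advance 4.
Byte at offset 18: 0xE0 = 11100000 → 3-byte char (#6). Advance 3.
Byte at offset 21: 0xF0 = 11110000 → 4-byte char (#7). Advance 4.
Byte at offset 25: 0xF0 = 11110000 → 4-byte char (#8). Advance 4.
Reached end at offset 29 after 8 code points.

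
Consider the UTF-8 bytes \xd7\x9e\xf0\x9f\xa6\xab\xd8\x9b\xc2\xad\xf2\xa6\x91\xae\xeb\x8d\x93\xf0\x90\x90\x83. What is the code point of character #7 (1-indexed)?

U+10403

Offset 0: leading byte 0xD7 = 11010111 → 2-byte char #1 = D7 9E.
Offset 2: leading byte 0xF0 = 11110000 → 4-byte char #2 = F0 9F A6 AB.
Offset 6: leading byte 0xD8 = 11011000 → 2-byte char #3 = D8 9B.
Offset 8: leading byte 0xC2 = 11000010 → 2-byte char #4 = C2 AD.
Offset 10: leading byte 0xF2 = 11110010 → 4-byte char #5 = F2 A6 91 AE.
Offset 14: leading byte 0xEB = 11101011 → 3-byte char #6 = EB 8D 93.
Offset 17: leading byte 0xF0 = 11110000 → 4-byte char #7 = F0 90 90 83.
Leading byte 0xF0 = 11110000 matches 11110xxx → 4-byte sequence.
Byte 1: 0xF0 = 11110000, payload 000 (3 bits).
Byte 2: 0x90 = 10010000 (10xxxxxx ✓), payload 010000.
Byte 3: 0x90 = 10010000 (10xxxxxx ✓), payload 010000.
Byte 4: 0x83 = 10000011 (10xxxxxx ✓), payload 000011.
Concatenate: 000010000010000000011 = 0x10403 (21 bits → U+10403).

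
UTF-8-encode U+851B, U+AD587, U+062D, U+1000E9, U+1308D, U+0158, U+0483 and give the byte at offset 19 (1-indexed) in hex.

0x98

1-indexed offset 19 is 0-indexed offset 18.
U+851B → 3-byte form E8 94 9B at offsets 0–2.
U+AD587 → 4-byte form F2 AD 96 87 at offsets 3–6.
U+062D → 2-byte form D8 AD at offsets 7–8.
U+1000E9 → 4-byte form F4 80 83 A9 at offsets 9–12.
U+1308D → 4-byte form F0 93 82 8D at offsets 13–16.
U+0158 → 2-byte form C5 98 at offsets 17–18.
Offset 18 falls in char 6's range; it's byte 2 of C5 98 = 0x98.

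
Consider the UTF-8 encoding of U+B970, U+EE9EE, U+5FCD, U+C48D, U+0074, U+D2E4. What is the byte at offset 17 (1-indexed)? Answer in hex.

1-indexed offset 17 is 0-indexed offset 16.
U+B970 → 3-byte form EB A5 B0 at offsets 0–2.
U+EE9EE → 4-byte form F3 AE A7 AE at offsets 3–6.
U+5FCD → 3-byte form E5 BF 8D at offsets 7–9.
U+C48D → 3-byte form EC 92 8D at offsets 10–12.
U+0074 → 1-byte form 74 at offsets 13–13.
U+D2E4 → 3-byte form ED 8B A4 at offsets 14–16.
Offset 16 falls in char 6's range; it's byte 3 of ED 8B A4 = 0xA4.

0xA4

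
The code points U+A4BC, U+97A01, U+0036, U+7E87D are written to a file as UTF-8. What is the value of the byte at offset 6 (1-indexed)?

1-indexed offset 6 is 0-indexed offset 5.
U+A4BC → 3-byte form EA 92 BC at offsets 0–2.
U+97A01 → 4-byte form F2 97 A8 81 at offsets 3–6.
Offset 5 falls in char 2's range; it's byte 3 of F2 97 A8 81 = 0xA8.

0xA8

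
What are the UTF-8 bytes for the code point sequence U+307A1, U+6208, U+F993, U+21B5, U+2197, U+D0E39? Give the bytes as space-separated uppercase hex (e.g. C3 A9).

F0 B0 9E A1 E6 88 88 EF A6 93 E2 86 B5 E2 86 97 F3 90 B8 B9

U+307A1: 4-byte form → F0 B0 9E A1.
U+6208: 3-byte form → E6 88 88.
U+F993: 3-byte form → EF A6 93.
U+21B5: 3-byte form → E2 86 B5.
U+2197: 3-byte form → E2 86 97.
U+D0E39: 4-byte form → F3 90 B8 B9.
Concatenated (20 bytes): F0 B0 9E A1 E6 88 88 EF A6 93 E2 86 B5 E2 86 97 F3 90 B8 B9.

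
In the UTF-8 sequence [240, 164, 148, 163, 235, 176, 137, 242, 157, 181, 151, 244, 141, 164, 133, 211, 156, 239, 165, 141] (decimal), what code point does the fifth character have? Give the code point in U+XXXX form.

Offset 0: leading byte 0xF0 = 11110000 → 4-byte char #1 = F0 A4 94 A3.
Offset 4: leading byte 0xEB = 11101011 → 3-byte char #2 = EB B0 89.
Offset 7: leading byte 0xF2 = 11110010 → 4-byte char #3 = F2 9D B5 97.
Offset 11: leading byte 0xF4 = 11110100 → 4-byte char #4 = F4 8D A4 85.
Offset 15: leading byte 0xD3 = 11010011 → 2-byte char #5 = D3 9C.
Leading byte 0xD3 = 11010011 matches 110xxxxx → 2-byte sequence.
Byte 1: 0xD3 = 11010011, payload 10011 (5 bits).
Byte 2: 0x9C = 10011100 (10xxxxxx ✓), payload 011100.
Concatenate: 10011011100 = 0x4DC (11 bits → U+04DC).

U+04DC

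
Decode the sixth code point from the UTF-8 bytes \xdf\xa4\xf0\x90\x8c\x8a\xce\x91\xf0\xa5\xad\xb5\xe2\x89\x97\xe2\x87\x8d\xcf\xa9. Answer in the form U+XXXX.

U+21CD

Offset 0: leading byte 0xDF = 11011111 → 2-byte char #1 = DF A4.
Offset 2: leading byte 0xF0 = 11110000 → 4-byte char #2 = F0 90 8C 8A.
Offset 6: leading byte 0xCE = 11001110 → 2-byte char #3 = CE 91.
Offset 8: leading byte 0xF0 = 11110000 → 4-byte char #4 = F0 A5 AD B5.
Offset 12: leading byte 0xE2 = 11100010 → 3-byte char #5 = E2 89 97.
Offset 15: leading byte 0xE2 = 11100010 → 3-byte char #6 = E2 87 8D.
Leading byte 0xE2 = 11100010 matches 1110xxxx → 3-byte sequence.
Byte 1: 0xE2 = 11100010, payload 0010 (4 bits).
Byte 2: 0x87 = 10000111 (10xxxxxx ✓), payload 000111.
Byte 3: 0x8D = 10001101 (10xxxxxx ✓), payload 001101.
Concatenate: 0010000111001101 = 0x21CD (16 bits → U+21CD).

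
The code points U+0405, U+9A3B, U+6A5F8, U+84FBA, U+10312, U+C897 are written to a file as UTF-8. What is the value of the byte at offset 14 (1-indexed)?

0xF0

1-indexed offset 14 is 0-indexed offset 13.
U+0405 → 2-byte form D0 85 at offsets 0–1.
U+9A3B → 3-byte form E9 A8 BB at offsets 2–4.
U+6A5F8 → 4-byte form F1 AA 97 B8 at offsets 5–8.
U+84FBA → 4-byte form F2 84 BE BA at offsets 9–12.
U+10312 → 4-byte form F0 90 8C 92 at offsets 13–16.
Offset 13 falls in char 5's range; it's byte 1 of F0 90 8C 92 = 0xF0.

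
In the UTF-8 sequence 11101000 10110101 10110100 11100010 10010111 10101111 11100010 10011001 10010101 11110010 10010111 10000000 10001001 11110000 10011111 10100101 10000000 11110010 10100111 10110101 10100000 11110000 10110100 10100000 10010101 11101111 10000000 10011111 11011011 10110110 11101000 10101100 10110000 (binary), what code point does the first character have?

U+8D74

Offset 0: leading byte 0xE8 = 11101000 → 3-byte char #1 = E8 B5 B4.
Leading byte 0xE8 = 11101000 matches 1110xxxx → 3-byte sequence.
Byte 1: 0xE8 = 11101000, payload 1000 (4 bits).
Byte 2: 0xB5 = 10110101 (10xxxxxx ✓), payload 110101.
Byte 3: 0xB4 = 10110100 (10xxxxxx ✓), payload 110100.
Concatenate: 1000110101110100 = 0x8D74 (16 bits → U+8D74).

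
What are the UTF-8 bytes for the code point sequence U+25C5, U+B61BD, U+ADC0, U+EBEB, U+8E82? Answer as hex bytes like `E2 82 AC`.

E2 97 85 F2 B6 86 BD EA B7 80 EE AF AB E8 BA 82

U+25C5: 3-byte form → E2 97 85.
U+B61BD: 4-byte form → F2 B6 86 BD.
U+ADC0: 3-byte form → EA B7 80.
U+EBEB: 3-byte form → EE AF AB.
U+8E82: 3-byte form → E8 BA 82.
Concatenated (16 bytes): E2 97 85 F2 B6 86 BD EA B7 80 EE AF AB E8 BA 82.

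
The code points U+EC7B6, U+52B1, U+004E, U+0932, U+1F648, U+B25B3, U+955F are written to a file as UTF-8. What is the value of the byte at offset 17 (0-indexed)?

U+EC7B6 → 4-byte form F3 AC 9E B6 at offsets 0–3.
U+52B1 → 3-byte form E5 8A B1 at offsets 4–6.
U+004E → 1-byte form 4E at offsets 7–7.
U+0932 → 3-byte form E0 A4 B2 at offsets 8–10.
U+1F648 → 4-byte form F0 9F 99 88 at offsets 11–14.
U+B25B3 → 4-byte form F2 B2 96 B3 at offsets 15–18.
Offset 17 falls in char 6's range; it's byte 3 of F2 B2 96 B3 = 0x96.

0x96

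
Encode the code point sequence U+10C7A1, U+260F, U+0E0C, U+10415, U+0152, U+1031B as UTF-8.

U+10C7A1: 4-byte form → F4 8C 9E A1.
U+260F: 3-byte form → E2 98 8F.
U+0E0C: 3-byte form → E0 B8 8C.
U+10415: 4-byte form → F0 90 90 95.
U+0152: 2-byte form → C5 92.
U+1031B: 4-byte form → F0 90 8C 9B.
Concatenated (20 bytes): F4 8C 9E A1 E2 98 8F E0 B8 8C F0 90 90 95 C5 92 F0 90 8C 9B.

F4 8C 9E A1 E2 98 8F E0 B8 8C F0 90 90 95 C5 92 F0 90 8C 9B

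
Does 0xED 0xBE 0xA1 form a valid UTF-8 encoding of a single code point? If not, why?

Structurally a 3-byte sequence; payload = 0xDFA1.
But 0xDFA1 is in U+D800–U+DFFF, the surrogate range. Surrogates are not Unicode scalar values and are forbidden in UTF-8.

invalid (encodes a surrogate (U+D800–U+DFFF))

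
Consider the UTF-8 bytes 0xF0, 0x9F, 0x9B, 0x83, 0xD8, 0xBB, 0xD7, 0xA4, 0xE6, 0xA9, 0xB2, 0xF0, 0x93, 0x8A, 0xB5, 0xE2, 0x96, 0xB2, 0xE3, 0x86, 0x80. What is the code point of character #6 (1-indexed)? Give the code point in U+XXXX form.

U+25B2

Offset 0: leading byte 0xF0 = 11110000 → 4-byte char #1 = F0 9F 9B 83.
Offset 4: leading byte 0xD8 = 11011000 → 2-byte char #2 = D8 BB.
Offset 6: leading byte 0xD7 = 11010111 → 2-byte char #3 = D7 A4.
Offset 8: leading byte 0xE6 = 11100110 → 3-byte char #4 = E6 A9 B2.
Offset 11: leading byte 0xF0 = 11110000 → 4-byte char #5 = F0 93 8A B5.
Offset 15: leading byte 0xE2 = 11100010 → 3-byte char #6 = E2 96 B2.
Leading byte 0xE2 = 11100010 matches 1110xxxx → 3-byte sequence.
Byte 1: 0xE2 = 11100010, payload 0010 (4 bits).
Byte 2: 0x96 = 10010110 (10xxxxxx ✓), payload 010110.
Byte 3: 0xB2 = 10110010 (10xxxxxx ✓), payload 110010.
Concatenate: 0010010110110010 = 0x25B2 (16 bits → U+25B2).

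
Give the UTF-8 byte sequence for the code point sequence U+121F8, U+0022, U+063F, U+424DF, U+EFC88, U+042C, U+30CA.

F0 92 87 B8 22 D8 BF F1 82 93 9F F3 AF B2 88 D0 AC E3 83 8A

U+121F8: 4-byte form → F0 92 87 B8.
U+0022: 1-byte form → 22.
U+063F: 2-byte form → D8 BF.
U+424DF: 4-byte form → F1 82 93 9F.
U+EFC88: 4-byte form → F3 AF B2 88.
U+042C: 2-byte form → D0 AC.
U+30CA: 3-byte form → E3 83 8A.
Concatenated (20 bytes): F0 92 87 B8 22 D8 BF F1 82 93 9F F3 AF B2 88 D0 AC E3 83 8A.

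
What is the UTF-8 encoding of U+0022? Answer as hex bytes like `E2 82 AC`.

22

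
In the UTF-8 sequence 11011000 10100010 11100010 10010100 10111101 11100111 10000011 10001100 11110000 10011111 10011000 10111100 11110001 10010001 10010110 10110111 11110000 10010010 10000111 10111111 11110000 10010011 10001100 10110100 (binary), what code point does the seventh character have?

Offset 0: leading byte 0xD8 = 11011000 → 2-byte char #1 = D8 A2.
Offset 2: leading byte 0xE2 = 11100010 → 3-byte char #2 = E2 94 BD.
Offset 5: leading byte 0xE7 = 11100111 → 3-byte char #3 = E7 83 8C.
Offset 8: leading byte 0xF0 = 11110000 → 4-byte char #4 = F0 9F 98 BC.
Offset 12: leading byte 0xF1 = 11110001 → 4-byte char #5 = F1 91 96 B7.
Offset 16: leading byte 0xF0 = 11110000 → 4-byte char #6 = F0 92 87 BF.
Offset 20: leading byte 0xF0 = 11110000 → 4-byte char #7 = F0 93 8C B4.
Leading byte 0xF0 = 11110000 matches 11110xxx → 4-byte sequence.
Byte 1: 0xF0 = 11110000, payload 000 (3 bits).
Byte 2: 0x93 = 10010011 (10xxxxxx ✓), payload 010011.
Byte 3: 0x8C = 10001100 (10xxxxxx ✓), payload 001100.
Byte 4: 0xB4 = 10110100 (10xxxxxx ✓), payload 110100.
Concatenate: 000010011001100110100 = 0x13334 (21 bits → U+13334).

U+13334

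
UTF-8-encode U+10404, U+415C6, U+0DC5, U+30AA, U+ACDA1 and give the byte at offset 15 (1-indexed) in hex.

1-indexed offset 15 is 0-indexed offset 14.
U+10404 → 4-byte form F0 90 90 84 at offsets 0–3.
U+415C6 → 4-byte form F1 81 97 86 at offsets 4–7.
U+0DC5 → 3-byte form E0 B7 85 at offsets 8–10.
U+30AA → 3-byte form E3 82 AA at offsets 11–13.
U+ACDA1 → 4-byte form F2 AC B6 A1 at offsets 14–17.
Offset 14 falls in char 5's range; it's byte 1 of F2 AC B6 A1 = 0xF2.

0xF2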